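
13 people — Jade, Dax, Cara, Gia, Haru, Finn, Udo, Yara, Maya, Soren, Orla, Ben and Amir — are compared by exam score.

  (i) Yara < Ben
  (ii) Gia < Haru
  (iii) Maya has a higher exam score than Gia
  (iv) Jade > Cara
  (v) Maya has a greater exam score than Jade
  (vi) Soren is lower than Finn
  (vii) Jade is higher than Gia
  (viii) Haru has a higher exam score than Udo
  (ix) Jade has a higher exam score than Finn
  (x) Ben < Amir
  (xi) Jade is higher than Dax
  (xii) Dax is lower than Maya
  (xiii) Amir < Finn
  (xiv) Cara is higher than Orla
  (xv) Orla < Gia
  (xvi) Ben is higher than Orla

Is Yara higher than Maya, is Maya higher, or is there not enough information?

Maya

Yara < Ben < Amir < Finn < Jade < Maya, by transitivity through Ben, Amir, Finn, Jade.
So Maya is higher.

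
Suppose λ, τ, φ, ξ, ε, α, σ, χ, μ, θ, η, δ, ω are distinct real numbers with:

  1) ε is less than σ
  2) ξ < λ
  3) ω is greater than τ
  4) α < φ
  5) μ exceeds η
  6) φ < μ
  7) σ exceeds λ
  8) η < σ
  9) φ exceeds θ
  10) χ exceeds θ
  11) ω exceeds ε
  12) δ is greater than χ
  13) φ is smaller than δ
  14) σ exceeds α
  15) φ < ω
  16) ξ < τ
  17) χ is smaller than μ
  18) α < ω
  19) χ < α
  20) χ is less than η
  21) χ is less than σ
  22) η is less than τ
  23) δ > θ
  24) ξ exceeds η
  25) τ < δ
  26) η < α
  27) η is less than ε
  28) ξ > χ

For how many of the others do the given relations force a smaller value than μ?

From μ the given relations immediately reach χ, η, φ.
From those, θ, α — 5 in total.
Nothing else is reachable below μ; 5 in all.

5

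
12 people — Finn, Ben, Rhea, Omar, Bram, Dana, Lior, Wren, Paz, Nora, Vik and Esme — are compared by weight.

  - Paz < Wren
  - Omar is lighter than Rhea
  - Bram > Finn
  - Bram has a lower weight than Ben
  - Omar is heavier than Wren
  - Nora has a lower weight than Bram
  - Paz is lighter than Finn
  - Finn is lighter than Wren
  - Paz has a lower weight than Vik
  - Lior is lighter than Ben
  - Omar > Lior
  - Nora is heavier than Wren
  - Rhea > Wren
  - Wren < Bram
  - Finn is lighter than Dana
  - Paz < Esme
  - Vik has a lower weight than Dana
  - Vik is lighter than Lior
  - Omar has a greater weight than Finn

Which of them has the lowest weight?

Paz

Finn is not least since Paz < Finn; Wren is not least since Paz < Wren; Vik is not least since Paz < Vik; Nora is not least since Wren < Nora; Lior is not least since Vik < Lior; Dana is not least since Finn < Dana; Esme is not least since Paz < Esme; Omar is not least since Wren < Omar; Rhea is not least since Omar < Rhea; Bram is not least since Wren < Bram; Ben is not least since Bram < Ben.
Only Paz has nothing below it, so Paz is the lowest weight.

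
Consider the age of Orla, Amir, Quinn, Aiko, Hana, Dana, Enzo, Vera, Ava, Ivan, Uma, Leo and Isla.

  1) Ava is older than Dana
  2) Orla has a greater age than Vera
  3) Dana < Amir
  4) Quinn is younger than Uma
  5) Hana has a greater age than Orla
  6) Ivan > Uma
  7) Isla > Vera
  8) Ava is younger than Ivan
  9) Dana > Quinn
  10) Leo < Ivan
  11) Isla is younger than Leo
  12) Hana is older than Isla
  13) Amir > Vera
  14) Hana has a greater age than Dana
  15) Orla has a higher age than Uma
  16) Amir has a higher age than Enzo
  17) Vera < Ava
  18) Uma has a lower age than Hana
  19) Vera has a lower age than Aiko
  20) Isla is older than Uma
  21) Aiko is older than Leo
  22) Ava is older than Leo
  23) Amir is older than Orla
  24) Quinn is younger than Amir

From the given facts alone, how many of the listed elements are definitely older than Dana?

Directly above Dana: Amir, Ava, Hana.
One step further: Ivan (4 so far).
Nothing else is reachable above Dana; 4 in all.

4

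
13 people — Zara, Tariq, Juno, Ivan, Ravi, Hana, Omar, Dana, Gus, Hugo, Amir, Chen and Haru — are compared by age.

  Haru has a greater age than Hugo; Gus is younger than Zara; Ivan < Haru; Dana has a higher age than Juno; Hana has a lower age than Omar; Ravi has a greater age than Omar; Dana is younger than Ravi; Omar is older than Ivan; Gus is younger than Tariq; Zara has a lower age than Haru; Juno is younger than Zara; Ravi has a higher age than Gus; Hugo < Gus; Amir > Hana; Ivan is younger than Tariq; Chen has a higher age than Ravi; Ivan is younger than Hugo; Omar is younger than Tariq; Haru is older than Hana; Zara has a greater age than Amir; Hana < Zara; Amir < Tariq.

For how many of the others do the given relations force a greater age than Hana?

The elements the relations force above Hana are Omar, Ravi, Amir, Zara, Haru, Chen, Tariq — no chain reaches any other.
That is 7.

7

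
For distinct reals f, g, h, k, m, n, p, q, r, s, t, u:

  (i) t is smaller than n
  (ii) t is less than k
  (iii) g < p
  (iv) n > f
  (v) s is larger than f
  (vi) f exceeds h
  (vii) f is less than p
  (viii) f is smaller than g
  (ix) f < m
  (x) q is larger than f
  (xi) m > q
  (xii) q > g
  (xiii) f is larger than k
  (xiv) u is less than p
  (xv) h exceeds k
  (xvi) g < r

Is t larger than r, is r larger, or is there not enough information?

t < k and k < h give t < h.
Then h < f extends the chain to f.
With f < g: t < k < h < f < g.
With g < r: t < k < h < f < g < r.
So r is larger.

r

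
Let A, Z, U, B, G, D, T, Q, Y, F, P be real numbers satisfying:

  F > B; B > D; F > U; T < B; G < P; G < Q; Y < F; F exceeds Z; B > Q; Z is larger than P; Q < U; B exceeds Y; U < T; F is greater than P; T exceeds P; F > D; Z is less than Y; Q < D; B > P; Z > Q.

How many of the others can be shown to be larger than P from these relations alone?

5

Directly above P: Z, T, B, F.
One step further: Y (5 so far).
No other element is forced above P by the given relations, so the count is 5.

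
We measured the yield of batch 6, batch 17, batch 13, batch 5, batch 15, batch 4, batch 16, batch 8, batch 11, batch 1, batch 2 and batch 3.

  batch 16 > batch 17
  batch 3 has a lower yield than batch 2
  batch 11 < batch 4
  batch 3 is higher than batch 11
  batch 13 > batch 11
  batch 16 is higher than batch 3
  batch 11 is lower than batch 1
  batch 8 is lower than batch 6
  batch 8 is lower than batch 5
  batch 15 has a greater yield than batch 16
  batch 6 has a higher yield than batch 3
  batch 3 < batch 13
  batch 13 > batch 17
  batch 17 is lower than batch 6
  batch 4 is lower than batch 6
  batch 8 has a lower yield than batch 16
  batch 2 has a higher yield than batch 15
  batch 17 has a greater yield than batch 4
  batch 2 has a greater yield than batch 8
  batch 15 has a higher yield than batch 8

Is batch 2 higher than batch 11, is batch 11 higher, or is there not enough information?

batch 11 < batch 3 and batch 3 < batch 16 give batch 11 < batch 16.
With batch 16 < batch 15: batch 11 < batch 3 < batch 16 < batch 15.
With batch 15 < batch 2: batch 11 < batch 3 < batch 16 < batch 15 < batch 2.
So batch 2 is higher.

batch 2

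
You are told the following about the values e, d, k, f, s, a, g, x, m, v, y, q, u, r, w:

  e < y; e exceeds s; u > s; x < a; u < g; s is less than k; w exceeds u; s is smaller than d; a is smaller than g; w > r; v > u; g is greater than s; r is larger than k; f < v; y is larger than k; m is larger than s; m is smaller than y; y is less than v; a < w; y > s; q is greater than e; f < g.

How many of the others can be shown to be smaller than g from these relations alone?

The elements the relations force below g are s, f, u, x, a — no chain reaches any other.
That is 5.

5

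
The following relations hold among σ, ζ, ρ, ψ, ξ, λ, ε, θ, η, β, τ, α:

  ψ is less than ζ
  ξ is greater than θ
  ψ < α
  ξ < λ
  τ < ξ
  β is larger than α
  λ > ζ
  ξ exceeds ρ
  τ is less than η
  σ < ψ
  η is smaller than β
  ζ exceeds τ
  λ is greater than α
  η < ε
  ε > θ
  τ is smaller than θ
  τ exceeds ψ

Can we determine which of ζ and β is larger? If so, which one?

undetermined

Following every chain through ζ: above ζ we get λ; below ζ we get σ, ψ, τ.
β is not reached, and no chain runs the other way from β to ζ.
So the given relations leave the order of ζ and β undetermined.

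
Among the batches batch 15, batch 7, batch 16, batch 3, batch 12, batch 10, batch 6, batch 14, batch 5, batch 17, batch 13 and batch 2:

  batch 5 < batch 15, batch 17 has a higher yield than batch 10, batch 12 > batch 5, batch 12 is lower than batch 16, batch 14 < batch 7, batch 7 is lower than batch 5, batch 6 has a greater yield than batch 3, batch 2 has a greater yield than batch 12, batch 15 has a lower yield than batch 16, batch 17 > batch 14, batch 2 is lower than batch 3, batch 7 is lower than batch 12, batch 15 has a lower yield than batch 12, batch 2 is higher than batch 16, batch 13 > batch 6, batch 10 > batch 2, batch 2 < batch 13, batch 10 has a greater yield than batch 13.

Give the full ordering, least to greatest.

batch 14 < batch 7 < batch 5 < batch 15 < batch 12 < batch 16 < batch 2 < batch 3 < batch 6 < batch 13 < batch 10 < batch 17

Each adjacent pair is fixed by a given relation: batch 14 < batch 7; batch 7 < batch 5; batch 5 < batch 15; batch 15 < batch 12; batch 12 < batch 16; batch 16 < batch 2; batch 2 < batch 3; batch 3 < batch 6; batch 6 < batch 13; batch 13 < batch 10; batch 10 < batch 17. Chaining them end to end gives the full order.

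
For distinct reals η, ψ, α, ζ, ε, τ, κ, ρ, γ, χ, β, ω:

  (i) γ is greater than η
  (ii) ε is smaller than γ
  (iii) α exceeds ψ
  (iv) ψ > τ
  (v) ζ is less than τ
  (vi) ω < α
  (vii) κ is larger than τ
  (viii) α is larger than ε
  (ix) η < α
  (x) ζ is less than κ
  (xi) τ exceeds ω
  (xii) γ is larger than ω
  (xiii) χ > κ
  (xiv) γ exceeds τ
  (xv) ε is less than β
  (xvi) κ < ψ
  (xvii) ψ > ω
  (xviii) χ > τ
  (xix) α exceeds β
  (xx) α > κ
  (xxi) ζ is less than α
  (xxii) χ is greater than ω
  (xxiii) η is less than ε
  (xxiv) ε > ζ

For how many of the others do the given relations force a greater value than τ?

5

From τ the given relations immediately reach γ, κ, χ, ψ.
From those, α — 5 in total.
No other element is forced above τ by the given relations, so the count is 5.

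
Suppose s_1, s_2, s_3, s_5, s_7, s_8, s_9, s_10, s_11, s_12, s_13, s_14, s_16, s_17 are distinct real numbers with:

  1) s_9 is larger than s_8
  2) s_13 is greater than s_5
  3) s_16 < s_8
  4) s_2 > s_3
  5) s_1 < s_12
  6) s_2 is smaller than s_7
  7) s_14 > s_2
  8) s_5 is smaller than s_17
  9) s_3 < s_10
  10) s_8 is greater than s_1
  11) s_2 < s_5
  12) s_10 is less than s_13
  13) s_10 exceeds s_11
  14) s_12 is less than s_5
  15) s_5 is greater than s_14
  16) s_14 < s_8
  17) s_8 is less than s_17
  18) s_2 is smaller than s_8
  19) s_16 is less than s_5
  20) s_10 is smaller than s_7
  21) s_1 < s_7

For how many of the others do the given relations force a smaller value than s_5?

The elements the relations force below s_5 are s_3, s_2, s_16, s_1, s_12, s_14 — no chain reaches any other.
That is 6.

6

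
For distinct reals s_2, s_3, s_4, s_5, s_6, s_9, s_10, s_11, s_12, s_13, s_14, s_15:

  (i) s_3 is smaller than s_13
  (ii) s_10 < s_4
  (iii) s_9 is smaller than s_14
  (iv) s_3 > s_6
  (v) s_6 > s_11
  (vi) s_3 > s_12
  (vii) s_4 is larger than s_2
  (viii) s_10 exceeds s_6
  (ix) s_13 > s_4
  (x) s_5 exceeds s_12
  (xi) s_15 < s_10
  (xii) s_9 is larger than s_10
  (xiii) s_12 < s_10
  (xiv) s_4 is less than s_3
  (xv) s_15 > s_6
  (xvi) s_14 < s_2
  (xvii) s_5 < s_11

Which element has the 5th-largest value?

s_14

Chaining the given pairs: s_12 < s_5 < s_11 < s_6 < s_15 < s_10 < s_9 < s_14 < s_2 < s_4 < s_3 < s_13.
Counting 5 from the largest end gives s_14.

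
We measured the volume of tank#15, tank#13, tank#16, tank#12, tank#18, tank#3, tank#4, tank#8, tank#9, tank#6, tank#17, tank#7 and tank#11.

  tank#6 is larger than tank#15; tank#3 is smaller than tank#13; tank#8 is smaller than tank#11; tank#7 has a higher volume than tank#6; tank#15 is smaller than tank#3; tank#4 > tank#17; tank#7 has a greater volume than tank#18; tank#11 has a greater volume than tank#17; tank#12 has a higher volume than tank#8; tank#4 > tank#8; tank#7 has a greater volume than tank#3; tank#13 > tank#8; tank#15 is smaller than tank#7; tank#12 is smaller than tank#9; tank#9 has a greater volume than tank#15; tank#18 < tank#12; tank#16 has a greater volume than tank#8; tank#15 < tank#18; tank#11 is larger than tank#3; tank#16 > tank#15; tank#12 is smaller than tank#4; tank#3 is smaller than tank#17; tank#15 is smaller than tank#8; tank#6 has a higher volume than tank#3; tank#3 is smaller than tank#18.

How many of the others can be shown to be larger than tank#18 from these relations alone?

Directly above tank#18: tank#12, tank#7.
One step further: tank#9, tank#4 (4 so far).
No other element is forced above tank#18 by the given relations, so the count is 4.

4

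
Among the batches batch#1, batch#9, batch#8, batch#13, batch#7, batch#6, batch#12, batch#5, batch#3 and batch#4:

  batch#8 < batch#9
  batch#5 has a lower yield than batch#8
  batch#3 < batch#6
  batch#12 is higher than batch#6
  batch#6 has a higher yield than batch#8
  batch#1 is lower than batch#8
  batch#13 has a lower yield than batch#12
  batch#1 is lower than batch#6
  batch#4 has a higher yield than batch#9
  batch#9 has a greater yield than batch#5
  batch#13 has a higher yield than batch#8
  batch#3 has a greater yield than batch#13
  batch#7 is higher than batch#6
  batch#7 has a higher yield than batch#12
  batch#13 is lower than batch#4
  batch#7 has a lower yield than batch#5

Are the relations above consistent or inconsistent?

Chaining the given relations yields batch#8 < batch#13 < batch#3 < batch#6 < batch#12 < batch#7 < batch#5, so batch#8 < batch#5. But one relation states batch#5 < batch#8. These cannot both hold.

inconsistent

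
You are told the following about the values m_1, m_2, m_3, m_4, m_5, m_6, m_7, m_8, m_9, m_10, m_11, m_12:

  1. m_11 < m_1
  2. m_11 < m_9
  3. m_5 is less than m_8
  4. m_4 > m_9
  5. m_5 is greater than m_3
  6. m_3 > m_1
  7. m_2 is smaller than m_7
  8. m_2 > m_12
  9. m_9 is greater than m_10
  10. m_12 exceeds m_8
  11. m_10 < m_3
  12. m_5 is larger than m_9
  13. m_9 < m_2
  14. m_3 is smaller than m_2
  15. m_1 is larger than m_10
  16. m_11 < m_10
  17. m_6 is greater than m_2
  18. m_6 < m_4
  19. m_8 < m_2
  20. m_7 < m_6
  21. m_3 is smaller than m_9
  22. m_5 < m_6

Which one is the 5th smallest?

m_9

Chaining the given pairs: m_11 < m_10 < m_1 < m_3 < m_9 < m_5 < m_8 < m_12 < m_2 < m_7 < m_6 < m_4.
The 5th smallest is m_9.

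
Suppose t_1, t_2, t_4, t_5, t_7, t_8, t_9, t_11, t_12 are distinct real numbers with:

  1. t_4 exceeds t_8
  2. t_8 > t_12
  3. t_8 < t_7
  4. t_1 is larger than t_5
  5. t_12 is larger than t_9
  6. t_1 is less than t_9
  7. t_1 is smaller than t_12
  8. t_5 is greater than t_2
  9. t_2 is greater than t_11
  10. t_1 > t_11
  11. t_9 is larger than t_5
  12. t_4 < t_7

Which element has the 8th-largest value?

The consecutive relations fix a unique order: t_11 < t_2 < t_5 < t_1 < t_9 < t_12 < t_8 < t_4 < t_7.
Counting 8 from the largest end gives t_2.

t_2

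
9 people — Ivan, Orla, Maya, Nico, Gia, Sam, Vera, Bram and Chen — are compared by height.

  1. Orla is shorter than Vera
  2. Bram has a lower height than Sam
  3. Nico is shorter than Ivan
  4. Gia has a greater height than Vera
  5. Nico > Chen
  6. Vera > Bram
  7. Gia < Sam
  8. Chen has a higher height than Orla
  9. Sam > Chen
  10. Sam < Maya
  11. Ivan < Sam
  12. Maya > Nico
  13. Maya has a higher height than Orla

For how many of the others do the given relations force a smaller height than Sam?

7

Directly below Sam: Bram, Chen, Gia, Ivan.
One step further: Orla, Vera, Nico (7 so far).
No other element is forced below Sam by the given relations, so the count is 7.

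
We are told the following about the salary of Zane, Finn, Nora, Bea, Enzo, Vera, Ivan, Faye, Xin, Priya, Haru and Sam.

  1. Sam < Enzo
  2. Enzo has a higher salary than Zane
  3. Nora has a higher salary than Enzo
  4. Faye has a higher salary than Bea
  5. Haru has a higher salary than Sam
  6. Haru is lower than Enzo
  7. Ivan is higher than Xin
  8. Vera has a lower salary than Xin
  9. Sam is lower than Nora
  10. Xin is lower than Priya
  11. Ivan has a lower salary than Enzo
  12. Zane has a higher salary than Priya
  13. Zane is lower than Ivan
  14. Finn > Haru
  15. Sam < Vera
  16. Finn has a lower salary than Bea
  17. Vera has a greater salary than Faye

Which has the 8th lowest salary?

Chaining the given pairs: Sam < Haru < Finn < Bea < Faye < Vera < Xin < Priya < Zane < Ivan < Enzo < Nora.
The 8th smallest is Priya.

Priya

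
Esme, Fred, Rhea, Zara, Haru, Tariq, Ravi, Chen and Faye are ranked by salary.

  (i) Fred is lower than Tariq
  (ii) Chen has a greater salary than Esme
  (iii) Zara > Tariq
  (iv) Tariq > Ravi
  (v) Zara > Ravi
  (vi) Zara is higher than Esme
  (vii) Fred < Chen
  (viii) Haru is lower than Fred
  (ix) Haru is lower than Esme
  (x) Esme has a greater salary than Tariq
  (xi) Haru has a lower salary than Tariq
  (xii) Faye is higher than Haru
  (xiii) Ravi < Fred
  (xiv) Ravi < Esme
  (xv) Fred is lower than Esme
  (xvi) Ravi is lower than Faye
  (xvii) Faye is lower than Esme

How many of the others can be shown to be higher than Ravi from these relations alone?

From Ravi the given relations immediately reach Faye, Fred, Tariq, Esme, Zara.
From those, Chen — 6 in total.
No other element is forced above Ravi by the given relations, so the count is 6.

6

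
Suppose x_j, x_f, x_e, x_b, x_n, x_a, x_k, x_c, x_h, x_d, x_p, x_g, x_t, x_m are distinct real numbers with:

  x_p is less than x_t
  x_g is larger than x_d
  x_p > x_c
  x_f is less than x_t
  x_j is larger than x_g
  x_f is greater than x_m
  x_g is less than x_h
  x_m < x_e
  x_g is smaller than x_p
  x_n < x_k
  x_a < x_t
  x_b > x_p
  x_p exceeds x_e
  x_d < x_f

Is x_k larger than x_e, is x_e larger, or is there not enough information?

Following every chain through x_e: above x_e we get x_p, x_t, x_b; below x_e we get x_m.
x_k is not reached, and no chain runs the other way from x_k to x_e.
So the given relations leave the order of x_e and x_k undetermined.

undetermined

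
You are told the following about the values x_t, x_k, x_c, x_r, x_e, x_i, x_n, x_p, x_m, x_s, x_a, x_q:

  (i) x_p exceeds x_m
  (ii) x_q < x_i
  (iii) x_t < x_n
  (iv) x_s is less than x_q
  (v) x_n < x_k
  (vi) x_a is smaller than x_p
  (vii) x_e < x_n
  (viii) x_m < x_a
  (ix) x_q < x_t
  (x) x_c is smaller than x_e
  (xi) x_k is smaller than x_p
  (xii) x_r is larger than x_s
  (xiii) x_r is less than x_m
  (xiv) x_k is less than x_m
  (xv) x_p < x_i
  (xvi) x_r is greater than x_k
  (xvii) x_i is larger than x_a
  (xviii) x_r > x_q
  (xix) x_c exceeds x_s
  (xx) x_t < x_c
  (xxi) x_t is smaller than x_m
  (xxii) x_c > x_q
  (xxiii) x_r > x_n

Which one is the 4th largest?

x_m

Piecing the relations together gives one ordering: x_s < x_q < x_t < x_c < x_e < x_n < x_k < x_r < x_m < x_a < x_p < x_i.
The 4th largest is x_m.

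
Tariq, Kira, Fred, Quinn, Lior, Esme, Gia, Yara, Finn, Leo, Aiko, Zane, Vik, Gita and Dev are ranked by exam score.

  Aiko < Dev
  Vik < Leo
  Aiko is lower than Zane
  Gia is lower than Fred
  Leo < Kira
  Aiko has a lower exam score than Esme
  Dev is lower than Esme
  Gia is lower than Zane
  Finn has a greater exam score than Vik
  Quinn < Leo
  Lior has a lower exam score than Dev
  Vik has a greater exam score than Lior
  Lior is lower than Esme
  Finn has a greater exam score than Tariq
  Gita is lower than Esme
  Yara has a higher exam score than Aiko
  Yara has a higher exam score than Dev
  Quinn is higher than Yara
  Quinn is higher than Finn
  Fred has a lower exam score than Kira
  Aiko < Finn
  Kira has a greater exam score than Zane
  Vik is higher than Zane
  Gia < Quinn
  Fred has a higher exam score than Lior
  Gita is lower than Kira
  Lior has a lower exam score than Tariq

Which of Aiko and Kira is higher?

Aiko < Zane and Zane < Vik give Aiko < Vik.
Then Vik < Finn extends the chain to Finn.
With Finn < Quinn: Aiko < Zane < Vik < Finn < Quinn.
With Quinn < Leo: Aiko < Zane < Vik < Finn < Quinn < Leo.
With Leo < Kira: Aiko < Zane < Vik < Finn < Quinn < Leo < Kira.
So Aiko < Kira; Kira is the higher of the two.

Kira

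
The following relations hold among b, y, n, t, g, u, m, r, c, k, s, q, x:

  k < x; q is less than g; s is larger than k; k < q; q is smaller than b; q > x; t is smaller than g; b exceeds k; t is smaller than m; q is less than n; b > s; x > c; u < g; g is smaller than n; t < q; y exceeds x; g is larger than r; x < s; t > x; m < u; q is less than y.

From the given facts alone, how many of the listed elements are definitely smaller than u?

Directly below u: m.
One step further: t (2 so far).
One step further: x (3 so far).
One step further: k, c (5 so far).
No other element is forced below u by the given relations, so the count is 5.

5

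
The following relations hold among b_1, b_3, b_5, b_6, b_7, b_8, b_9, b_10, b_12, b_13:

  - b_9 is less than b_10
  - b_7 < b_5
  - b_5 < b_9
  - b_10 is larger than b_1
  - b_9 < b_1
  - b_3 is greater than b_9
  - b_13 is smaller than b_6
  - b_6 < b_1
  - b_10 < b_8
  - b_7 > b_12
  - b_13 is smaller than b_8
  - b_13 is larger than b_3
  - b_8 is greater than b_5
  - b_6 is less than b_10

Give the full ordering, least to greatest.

b_12 < b_7 < b_5 < b_9 < b_3 < b_13 < b_6 < b_1 < b_10 < b_8

The consecutive links are each given: b_12 < b_7; b_7 < b_5; b_5 < b_9; b_9 < b_3; b_3 < b_13; b_13 < b_6; b_6 < b_1; b_1 < b_10; b_10 < b_8.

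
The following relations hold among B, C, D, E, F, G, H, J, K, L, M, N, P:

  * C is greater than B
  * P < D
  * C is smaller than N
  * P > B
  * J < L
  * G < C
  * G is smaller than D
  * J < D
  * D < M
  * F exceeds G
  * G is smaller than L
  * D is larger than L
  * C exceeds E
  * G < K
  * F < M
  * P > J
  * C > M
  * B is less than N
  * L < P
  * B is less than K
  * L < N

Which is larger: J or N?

Link the given pairs in sequence: J < L; L < D; D < M; M < C; C < N.
Chaining these gives J < L < D < M < C < N.
So J < N; N is the larger of the two.

N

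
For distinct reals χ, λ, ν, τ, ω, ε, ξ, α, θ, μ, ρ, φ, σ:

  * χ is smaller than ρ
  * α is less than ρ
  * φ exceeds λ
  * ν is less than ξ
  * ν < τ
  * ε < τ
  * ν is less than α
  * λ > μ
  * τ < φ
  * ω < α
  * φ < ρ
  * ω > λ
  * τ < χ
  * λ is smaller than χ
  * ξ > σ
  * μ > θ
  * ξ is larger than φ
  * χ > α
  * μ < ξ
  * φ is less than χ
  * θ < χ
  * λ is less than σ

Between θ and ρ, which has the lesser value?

The relevant relations are θ < μ; μ < λ; λ < ω; ω < α; α < χ; χ < ρ.
Together: θ < μ < λ < ω < α < χ < ρ.
So θ < ρ; θ is the smaller of the two.

θ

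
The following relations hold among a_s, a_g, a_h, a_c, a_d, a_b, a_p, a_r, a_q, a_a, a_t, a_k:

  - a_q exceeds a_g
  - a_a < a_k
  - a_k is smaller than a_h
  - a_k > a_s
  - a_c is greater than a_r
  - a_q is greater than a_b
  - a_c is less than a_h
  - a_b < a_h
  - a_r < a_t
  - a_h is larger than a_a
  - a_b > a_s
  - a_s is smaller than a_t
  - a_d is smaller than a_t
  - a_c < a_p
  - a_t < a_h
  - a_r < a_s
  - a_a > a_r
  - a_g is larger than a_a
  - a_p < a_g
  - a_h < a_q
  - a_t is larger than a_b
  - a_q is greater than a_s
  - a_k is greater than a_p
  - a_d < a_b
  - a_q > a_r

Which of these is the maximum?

Chaining downward from a_q: directly below it, a_r, a_s, a_b, a_g, a_h; then a_d, a_a, a_c, a_p, a_t, a_k.
That covers every other element, and nothing is given above a_q, so a_q is the maximum.

a_q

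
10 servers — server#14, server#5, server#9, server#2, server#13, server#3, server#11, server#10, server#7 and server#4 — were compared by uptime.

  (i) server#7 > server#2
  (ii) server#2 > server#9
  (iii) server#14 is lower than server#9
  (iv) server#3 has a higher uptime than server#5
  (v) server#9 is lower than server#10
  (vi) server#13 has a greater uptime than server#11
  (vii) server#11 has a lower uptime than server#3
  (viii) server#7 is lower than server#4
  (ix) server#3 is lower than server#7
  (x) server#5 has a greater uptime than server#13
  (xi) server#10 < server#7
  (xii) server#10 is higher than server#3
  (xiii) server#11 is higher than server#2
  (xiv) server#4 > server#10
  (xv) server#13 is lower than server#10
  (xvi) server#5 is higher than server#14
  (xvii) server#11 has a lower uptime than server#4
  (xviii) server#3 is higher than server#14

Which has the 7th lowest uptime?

server#3

Chaining the given pairs: server#14 < server#9 < server#2 < server#11 < server#13 < server#5 < server#3 < server#10 < server#7 < server#4.
The 7th smallest is server#3.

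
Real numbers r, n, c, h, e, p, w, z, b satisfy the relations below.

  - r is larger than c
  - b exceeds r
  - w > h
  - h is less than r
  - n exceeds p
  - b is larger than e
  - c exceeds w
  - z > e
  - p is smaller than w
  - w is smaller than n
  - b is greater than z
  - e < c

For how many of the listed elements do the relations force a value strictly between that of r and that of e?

The relations place e below r. An element lies strictly between them when it is forced above e and also forced below r.
Above e: {c, z, b}. Below r: {h, p, w, c}.
Intersection: {c} — 1.

1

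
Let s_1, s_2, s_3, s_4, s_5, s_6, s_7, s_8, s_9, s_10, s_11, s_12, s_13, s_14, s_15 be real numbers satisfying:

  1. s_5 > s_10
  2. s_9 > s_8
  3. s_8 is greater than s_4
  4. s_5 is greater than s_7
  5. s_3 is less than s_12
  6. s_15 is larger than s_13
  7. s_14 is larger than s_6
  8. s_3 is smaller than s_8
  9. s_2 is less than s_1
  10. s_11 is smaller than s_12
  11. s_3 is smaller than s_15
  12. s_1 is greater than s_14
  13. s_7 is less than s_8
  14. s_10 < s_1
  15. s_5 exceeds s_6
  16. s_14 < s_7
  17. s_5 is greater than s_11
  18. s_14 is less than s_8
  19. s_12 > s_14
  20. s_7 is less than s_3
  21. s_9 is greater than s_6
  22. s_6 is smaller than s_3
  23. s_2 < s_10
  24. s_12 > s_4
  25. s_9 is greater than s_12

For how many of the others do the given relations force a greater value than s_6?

9

From s_6 the given relations immediately reach s_14, s_3, s_5, s_9.
From those, s_7, s_12, s_15, s_1, s_8 — 9 in total.
Nothing else is reachable above s_6; 9 in all.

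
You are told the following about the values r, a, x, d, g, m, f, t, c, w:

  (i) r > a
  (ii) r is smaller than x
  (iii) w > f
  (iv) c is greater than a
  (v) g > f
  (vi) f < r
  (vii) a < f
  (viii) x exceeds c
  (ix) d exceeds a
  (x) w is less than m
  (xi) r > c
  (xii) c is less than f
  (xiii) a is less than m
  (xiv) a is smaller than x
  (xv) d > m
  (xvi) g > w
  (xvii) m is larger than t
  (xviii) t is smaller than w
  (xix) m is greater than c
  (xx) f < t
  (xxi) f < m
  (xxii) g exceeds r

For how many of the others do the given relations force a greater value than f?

7

From f the given relations immediately reach t, w, r, m, g.
From those, x, d — 7 in total.
Nothing else is reachable above f; 7 in all.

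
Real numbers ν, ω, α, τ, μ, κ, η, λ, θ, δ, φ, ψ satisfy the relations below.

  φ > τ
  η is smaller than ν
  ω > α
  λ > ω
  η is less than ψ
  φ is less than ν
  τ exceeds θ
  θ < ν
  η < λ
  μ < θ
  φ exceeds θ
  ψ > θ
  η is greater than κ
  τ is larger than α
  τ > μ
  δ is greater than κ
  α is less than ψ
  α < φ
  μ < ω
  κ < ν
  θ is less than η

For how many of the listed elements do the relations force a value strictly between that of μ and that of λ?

3

The relations place μ below λ. An element lies strictly between them when it is forced above μ and also forced below λ.
Above μ: {θ, η, ω, τ, ψ, φ, ν}. Below λ: {θ, α, κ, η, ω}.
Intersection: {θ, η, ω} — 3.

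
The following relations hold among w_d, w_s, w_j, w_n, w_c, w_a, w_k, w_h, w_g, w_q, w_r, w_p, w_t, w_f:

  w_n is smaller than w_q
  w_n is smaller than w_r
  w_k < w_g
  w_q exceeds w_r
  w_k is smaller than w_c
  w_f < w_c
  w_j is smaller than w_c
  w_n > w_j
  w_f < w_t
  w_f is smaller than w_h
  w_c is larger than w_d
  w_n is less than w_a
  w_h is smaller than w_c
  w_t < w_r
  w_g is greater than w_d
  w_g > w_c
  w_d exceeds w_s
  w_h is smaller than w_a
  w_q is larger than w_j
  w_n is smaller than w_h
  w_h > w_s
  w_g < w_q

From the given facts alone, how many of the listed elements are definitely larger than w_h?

The elements the relations force above w_h are w_a, w_c, w_g, w_q — no chain reaches any other.
That is 4.

4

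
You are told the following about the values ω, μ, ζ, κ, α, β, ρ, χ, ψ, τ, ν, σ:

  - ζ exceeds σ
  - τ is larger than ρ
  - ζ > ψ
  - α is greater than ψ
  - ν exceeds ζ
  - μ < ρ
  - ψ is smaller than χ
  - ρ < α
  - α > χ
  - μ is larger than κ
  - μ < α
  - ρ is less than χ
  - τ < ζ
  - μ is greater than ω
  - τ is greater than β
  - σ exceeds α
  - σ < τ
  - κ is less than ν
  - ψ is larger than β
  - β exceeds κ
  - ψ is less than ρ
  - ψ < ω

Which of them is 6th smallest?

The consecutive relations fix a unique order: κ < β < ψ < ω < μ < ρ < χ < α < σ < τ < ζ < ν.
Counting 6 from the smallest end gives ρ.

ρ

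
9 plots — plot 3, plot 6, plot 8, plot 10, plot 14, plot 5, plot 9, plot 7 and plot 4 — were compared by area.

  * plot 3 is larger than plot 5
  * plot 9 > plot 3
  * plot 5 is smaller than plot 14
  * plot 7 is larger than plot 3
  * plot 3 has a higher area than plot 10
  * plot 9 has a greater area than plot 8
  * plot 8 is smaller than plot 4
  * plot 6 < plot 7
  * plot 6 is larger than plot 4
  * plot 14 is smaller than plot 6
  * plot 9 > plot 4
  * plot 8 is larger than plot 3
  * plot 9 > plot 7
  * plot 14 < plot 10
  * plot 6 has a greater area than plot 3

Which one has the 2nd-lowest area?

plot 14

Chaining the given pairs: plot 5 < plot 14 < plot 10 < plot 3 < plot 8 < plot 4 < plot 6 < plot 7 < plot 9.
The 2nd smallest is plot 14.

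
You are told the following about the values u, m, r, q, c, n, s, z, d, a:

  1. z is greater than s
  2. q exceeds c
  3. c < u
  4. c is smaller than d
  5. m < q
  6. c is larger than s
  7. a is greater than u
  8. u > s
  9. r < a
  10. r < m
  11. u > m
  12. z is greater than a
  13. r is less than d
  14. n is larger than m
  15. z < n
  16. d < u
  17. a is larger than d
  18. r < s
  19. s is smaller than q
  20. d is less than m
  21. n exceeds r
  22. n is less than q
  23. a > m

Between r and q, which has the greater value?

r < s and s < c give r < c.
Then c < d extends the chain to d.
With d < m: r < s < c < d < m.
Then m < u extends the chain to u.
Then u < a extends the chain to a.
With a < z: r < s < c < d < m < u < a < z.
Then z < n extends the chain to n.
Then n < q extends the chain to q.
So r < q; q is the larger of the two.

q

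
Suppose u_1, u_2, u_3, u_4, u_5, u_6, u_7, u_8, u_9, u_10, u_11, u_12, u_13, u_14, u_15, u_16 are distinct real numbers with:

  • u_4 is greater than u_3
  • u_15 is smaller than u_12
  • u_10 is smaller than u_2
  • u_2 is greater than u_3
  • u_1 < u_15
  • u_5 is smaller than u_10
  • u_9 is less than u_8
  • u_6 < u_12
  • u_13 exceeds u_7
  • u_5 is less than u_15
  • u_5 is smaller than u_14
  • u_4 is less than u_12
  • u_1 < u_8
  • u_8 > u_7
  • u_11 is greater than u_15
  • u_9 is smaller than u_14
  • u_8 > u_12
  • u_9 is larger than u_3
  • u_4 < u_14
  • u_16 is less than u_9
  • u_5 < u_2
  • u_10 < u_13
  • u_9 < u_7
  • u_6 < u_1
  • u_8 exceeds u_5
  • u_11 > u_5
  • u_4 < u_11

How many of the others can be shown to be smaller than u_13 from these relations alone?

The elements the relations force below u_13 are u_16, u_3, u_5, u_10, u_9, u_7 — no chain reaches any other.
That is 6.

6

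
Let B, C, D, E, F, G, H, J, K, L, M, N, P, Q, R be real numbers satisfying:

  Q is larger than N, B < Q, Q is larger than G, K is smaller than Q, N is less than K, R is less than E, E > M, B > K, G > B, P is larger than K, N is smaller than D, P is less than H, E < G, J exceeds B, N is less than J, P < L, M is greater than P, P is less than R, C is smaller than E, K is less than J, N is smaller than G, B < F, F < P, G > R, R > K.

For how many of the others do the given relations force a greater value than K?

11

From K the given relations immediately reach B, P, R, J, Q.
From those, F, M, E, G, L, H — 11 in total.
Nothing else is reachable above K; 11 in all.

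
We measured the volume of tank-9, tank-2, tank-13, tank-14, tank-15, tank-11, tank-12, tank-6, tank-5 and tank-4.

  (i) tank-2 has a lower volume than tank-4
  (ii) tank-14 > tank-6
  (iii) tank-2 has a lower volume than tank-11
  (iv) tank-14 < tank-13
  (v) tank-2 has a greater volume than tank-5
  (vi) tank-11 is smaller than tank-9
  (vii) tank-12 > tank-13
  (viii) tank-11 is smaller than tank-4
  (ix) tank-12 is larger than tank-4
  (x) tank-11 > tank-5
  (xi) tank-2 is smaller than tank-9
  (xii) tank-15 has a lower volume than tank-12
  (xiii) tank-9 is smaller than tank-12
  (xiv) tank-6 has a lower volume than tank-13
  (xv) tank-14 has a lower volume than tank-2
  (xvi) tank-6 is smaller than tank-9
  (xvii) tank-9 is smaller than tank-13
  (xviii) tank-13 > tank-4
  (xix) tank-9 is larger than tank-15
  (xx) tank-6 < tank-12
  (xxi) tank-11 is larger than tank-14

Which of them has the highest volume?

tank-12

tank-6 is not greatest since tank-6 < tank-14; tank-5 is not greatest since tank-5 < tank-11; tank-14 is not greatest since tank-14 < tank-11; tank-15 is not greatest since tank-15 < tank-12; tank-2 is not greatest since tank-2 < tank-9; tank-11 is not greatest since tank-11 < tank-4; tank-9 is not greatest since tank-9 < tank-13; tank-4 is not greatest since tank-4 < tank-12; tank-13 is not greatest since tank-13 < tank-12.
Only tank-12 has nothing above it, so tank-12 is the highest volume.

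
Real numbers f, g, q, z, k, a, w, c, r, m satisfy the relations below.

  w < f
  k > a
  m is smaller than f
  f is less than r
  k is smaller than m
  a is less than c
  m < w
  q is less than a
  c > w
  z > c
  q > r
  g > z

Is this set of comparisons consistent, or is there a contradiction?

We have a < k stated directly, yet also k < m < w < f < r < q < a by chaining the others — so k < a. Contradiction.

inconsistent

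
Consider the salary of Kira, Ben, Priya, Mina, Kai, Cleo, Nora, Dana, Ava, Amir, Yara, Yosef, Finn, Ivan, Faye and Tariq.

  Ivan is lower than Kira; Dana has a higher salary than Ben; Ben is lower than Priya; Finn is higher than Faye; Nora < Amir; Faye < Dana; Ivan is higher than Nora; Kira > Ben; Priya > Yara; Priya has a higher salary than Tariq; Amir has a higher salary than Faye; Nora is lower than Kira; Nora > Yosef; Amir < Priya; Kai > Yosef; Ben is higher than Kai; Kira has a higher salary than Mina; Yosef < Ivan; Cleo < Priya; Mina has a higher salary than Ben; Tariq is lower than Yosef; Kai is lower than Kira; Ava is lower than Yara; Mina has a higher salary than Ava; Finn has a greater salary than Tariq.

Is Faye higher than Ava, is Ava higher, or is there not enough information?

Following every chain through Faye: above Faye we get Dana, Finn, Amir, Priya.
Ava is not reached, and no chain runs the other way from Ava to Faye.
So the given relations leave the order of Faye and Ava undetermined.

undetermined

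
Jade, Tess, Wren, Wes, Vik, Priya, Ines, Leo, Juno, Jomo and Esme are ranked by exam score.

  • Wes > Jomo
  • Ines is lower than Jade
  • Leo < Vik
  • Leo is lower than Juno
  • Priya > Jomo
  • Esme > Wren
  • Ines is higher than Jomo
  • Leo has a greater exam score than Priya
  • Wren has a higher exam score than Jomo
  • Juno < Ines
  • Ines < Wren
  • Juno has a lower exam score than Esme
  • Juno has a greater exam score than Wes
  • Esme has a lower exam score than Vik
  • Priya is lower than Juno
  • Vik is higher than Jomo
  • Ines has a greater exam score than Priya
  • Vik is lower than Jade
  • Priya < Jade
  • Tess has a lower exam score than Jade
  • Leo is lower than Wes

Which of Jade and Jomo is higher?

Jade

Following the relations from Jomo: Jomo < Priya < Leo < Wes < Juno < Ines < Wren < Esme < Vik < Jade.
So Jomo < Jade; Jade is the higher of the two.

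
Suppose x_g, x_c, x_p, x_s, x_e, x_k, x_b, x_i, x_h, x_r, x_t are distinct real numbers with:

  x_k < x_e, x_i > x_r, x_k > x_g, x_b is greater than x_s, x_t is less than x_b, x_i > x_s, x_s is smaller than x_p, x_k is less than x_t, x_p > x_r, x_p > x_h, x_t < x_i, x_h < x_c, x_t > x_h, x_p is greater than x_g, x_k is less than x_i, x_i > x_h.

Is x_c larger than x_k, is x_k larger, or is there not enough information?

Following every chain through x_k: above x_k we get x_t, x_i, x_e, x_b; below x_k we get x_g.
x_c is not reached, and no chain runs the other way from x_c to x_k.
So the given relations leave the order of x_k and x_c undetermined.

undetermined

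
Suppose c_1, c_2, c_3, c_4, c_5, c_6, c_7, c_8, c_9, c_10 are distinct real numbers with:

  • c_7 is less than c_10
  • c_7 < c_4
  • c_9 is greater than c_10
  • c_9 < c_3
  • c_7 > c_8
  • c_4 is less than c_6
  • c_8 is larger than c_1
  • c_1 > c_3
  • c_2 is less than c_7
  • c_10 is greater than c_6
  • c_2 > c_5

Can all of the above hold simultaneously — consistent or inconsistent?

inconsistent

We have c_8 < c_7 stated directly, yet also c_7 < c_4 < c_6 < c_10 < c_9 < c_3 < c_1 < c_8 by chaining the others — so c_7 < c_8. Contradiction.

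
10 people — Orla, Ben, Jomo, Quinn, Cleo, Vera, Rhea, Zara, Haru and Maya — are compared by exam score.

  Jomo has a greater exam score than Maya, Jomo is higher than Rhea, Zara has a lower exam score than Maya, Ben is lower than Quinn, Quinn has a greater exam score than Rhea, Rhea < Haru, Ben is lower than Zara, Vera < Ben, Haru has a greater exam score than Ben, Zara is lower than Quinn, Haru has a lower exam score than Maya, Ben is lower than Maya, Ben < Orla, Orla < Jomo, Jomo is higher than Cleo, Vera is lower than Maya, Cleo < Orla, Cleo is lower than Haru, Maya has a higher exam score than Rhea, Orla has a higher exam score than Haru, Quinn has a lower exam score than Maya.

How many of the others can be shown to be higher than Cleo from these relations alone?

4

Directly above Cleo: Haru, Orla, Jomo.
One step further: Maya (4 so far).
No other element is forced above Cleo by the given relations, so the count is 4.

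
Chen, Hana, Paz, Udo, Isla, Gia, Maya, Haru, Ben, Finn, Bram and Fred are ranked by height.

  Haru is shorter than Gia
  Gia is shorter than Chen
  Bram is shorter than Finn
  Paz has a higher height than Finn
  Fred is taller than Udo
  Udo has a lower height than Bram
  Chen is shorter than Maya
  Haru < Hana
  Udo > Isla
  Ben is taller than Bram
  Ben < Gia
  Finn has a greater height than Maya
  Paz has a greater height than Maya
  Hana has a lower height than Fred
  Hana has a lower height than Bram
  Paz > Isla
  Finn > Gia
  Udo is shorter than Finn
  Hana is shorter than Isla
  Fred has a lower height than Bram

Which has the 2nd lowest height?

Piecing the relations together gives one ordering: Haru < Hana < Isla < Udo < Fred < Bram < Ben < Gia < Chen < Maya < Finn < Paz.
Counting 2 from the smallest end gives Hana.

Hana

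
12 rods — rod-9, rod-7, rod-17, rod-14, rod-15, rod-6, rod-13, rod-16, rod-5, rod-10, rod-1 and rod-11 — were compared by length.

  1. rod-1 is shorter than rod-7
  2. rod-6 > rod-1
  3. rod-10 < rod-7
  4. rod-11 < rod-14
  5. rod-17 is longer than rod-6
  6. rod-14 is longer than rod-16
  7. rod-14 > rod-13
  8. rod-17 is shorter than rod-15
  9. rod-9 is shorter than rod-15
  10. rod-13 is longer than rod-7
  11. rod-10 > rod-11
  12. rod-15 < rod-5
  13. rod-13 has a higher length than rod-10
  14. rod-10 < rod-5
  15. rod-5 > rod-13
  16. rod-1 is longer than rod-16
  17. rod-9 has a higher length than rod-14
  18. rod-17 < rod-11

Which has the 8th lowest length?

The consecutive relations fix a unique order: rod-16 < rod-1 < rod-6 < rod-17 < rod-11 < rod-10 < rod-7 < rod-13 < rod-14 < rod-9 < rod-15 < rod-5.
Counting 8 from the smallest end gives rod-13.

rod-13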